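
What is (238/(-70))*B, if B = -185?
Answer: 629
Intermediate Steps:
(238/(-70))*B = (238/(-70))*(-185) = (238*(-1/70))*(-185) = -17/5*(-185) = 629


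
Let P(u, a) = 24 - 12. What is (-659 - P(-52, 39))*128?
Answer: -85888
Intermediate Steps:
P(u, a) = 12
(-659 - P(-52, 39))*128 = (-659 - 1*12)*128 = (-659 - 12)*128 = -671*128 = -85888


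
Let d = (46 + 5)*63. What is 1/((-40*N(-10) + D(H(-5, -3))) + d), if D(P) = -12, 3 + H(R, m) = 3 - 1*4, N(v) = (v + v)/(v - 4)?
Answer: 7/22007 ≈ 0.00031808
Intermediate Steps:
N(v) = 2*v/(-4 + v) (N(v) = (2*v)/(-4 + v) = 2*v/(-4 + v))
H(R, m) = -4 (H(R, m) = -3 + (3 - 1*4) = -3 + (3 - 4) = -3 - 1 = -4)
d = 3213 (d = 51*63 = 3213)
1/((-40*N(-10) + D(H(-5, -3))) + d) = 1/((-80*(-10)/(-4 - 10) - 12) + 3213) = 1/((-80*(-10)/(-14) - 12) + 3213) = 1/((-80*(-10)*(-1)/14 - 12) + 3213) = 1/((-40*10/7 - 12) + 3213) = 1/((-400/7 - 12) + 3213) = 1/(-484/7 + 3213) = 1/(22007/7) = 7/22007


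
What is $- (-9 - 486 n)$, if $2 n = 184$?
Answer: $44721$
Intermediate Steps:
$n = 92$ ($n = \frac{1}{2} \cdot 184 = 92$)
$- (-9 - 486 n) = - (-9 - 44712) = \left(-1\right) \left(-44721\right) = 44721$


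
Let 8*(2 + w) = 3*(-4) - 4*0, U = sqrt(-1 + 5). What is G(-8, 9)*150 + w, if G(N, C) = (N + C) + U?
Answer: 893/2 ≈ 446.50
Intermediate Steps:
U = 2 (U = sqrt(4) = 2)
G(N, C) = 2 + C + N (G(N, C) = (N + C) + 2 = (C + N) + 2 = 2 + C + N)
w = -7/2 (w = -2 + (3*(-4) - 4*0)/8 = -2 + (-12 + 0)/8 = -2 + (1/8)*(-12) = -2 - 3/2 = -7/2 ≈ -3.5000)
G(-8, 9)*150 + w = (2 + 9 - 8)*150 - 7/2 = 3*150 - 7/2 = 450 - 7/2 = 893/2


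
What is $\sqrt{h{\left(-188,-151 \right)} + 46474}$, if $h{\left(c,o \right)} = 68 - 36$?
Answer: $\sqrt{46506} \approx 215.65$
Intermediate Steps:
$h{\left(c,o \right)} = 32$
$\sqrt{h{\left(-188,-151 \right)} + 46474} = \sqrt{32 + 46474} = \sqrt{46506}$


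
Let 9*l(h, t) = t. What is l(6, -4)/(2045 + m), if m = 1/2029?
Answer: -4058/18671877 ≈ -0.00021733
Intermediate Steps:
m = 1/2029 ≈ 0.00049285
l(h, t) = t/9
l(6, -4)/(2045 + m) = ((⅑)*(-4))/(2045 + 1/2029) = -4/(9*4149306/2029) = -4/9*2029/4149306 = -4058/18671877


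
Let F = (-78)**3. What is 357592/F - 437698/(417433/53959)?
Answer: -1400999756471525/24761708127 ≈ -56579.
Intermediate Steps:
F = -474552
357592/F - 437698/(417433/53959) = 357592/(-474552) - 437698/(417433/53959) = 357592*(-1/474552) - 437698/(417433*(1/53959)) = -44699/59319 - 437698/417433/53959 = -44699/59319 - 437698*53959/417433 = -44699/59319 - 23617746382/417433 = -1400999756471525/24761708127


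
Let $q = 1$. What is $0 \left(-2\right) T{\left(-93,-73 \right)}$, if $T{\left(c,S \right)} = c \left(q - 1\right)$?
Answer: $0$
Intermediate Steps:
$T{\left(c,S \right)} = 0$ ($T{\left(c,S \right)} = c \left(1 - 1\right) = c 0 = 0$)
$0 \left(-2\right) T{\left(-93,-73 \right)} = 0 \left(-2\right) 0 = 0 \cdot 0 = 0$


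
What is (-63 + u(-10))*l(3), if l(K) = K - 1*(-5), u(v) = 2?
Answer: -488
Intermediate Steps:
l(K) = 5 + K (l(K) = K + 5 = 5 + K)
(-63 + u(-10))*l(3) = (-63 + 2)*(5 + 3) = -61*8 = -488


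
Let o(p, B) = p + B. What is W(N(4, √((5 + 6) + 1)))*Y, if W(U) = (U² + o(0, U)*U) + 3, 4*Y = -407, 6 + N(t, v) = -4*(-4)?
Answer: -82621/4 ≈ -20655.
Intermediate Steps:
N(t, v) = 10 (N(t, v) = -6 - 4*(-4) = -6 + 16 = 10)
Y = -407/4 (Y = (¼)*(-407) = -407/4 ≈ -101.75)
o(p, B) = B + p
W(U) = 3 + 2*U² (W(U) = (U² + (U + 0)*U) + 3 = (U² + U*U) + 3 = (U² + U²) + 3 = 2*U² + 3 = 3 + 2*U²)
W(N(4, √((5 + 6) + 1)))*Y = (3 + 2*10²)*(-407/4) = (3 + 2*100)*(-407/4) = (3 + 200)*(-407/4) = 203*(-407/4) = -82621/4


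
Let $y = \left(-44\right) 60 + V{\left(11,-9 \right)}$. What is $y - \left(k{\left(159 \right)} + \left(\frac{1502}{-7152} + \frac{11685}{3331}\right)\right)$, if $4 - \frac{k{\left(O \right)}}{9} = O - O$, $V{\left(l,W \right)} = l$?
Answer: $- \frac{31783847219}{11911656} \approx -2668.3$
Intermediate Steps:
$k{\left(O \right)} = 36$ ($k{\left(O \right)} = 36 - 9 \left(O - O\right) = 36 - 0 = 36 + 0 = 36$)
$y = -2629$ ($y = \left(-44\right) 60 + 11 = -2640 + 11 = -2629$)
$y - \left(k{\left(159 \right)} + \left(\frac{1502}{-7152} + \frac{11685}{3331}\right)\right) = -2629 - \left(36 + \left(\frac{1502}{-7152} + \frac{11685}{3331}\right)\right) = -2629 - \left(36 + \left(1502 \left(- \frac{1}{7152}\right) + 11685 \cdot \frac{1}{3331}\right)\right) = -2629 - \left(36 + \left(- \frac{751}{3576} + \frac{11685}{3331}\right)\right) = -2629 - \left(36 + \frac{39283979}{11911656}\right) = -2629 - \frac{468103595}{11911656} = - \frac{31783847219}{11911656}$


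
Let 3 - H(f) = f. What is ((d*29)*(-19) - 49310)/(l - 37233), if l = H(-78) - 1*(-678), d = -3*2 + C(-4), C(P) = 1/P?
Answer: 61155/48632 ≈ 1.2575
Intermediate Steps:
H(f) = 3 - f
d = -25/4 (d = -3*2 + 1/(-4) = -6 - ¼ = -25/4 ≈ -6.2500)
l = 759 (l = (3 - 1*(-78)) - 1*(-678) = (3 + 78) + 678 = 81 + 678 = 759)
((d*29)*(-19) - 49310)/(l - 37233) = (-25/4*29*(-19) - 49310)/(759 - 37233) = (-725/4*(-19) - 49310)/(-36474) = (13775/4 - 49310)*(-1/36474) = -183465/4*(-1/36474) = 61155/48632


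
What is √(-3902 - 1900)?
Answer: I*√5802 ≈ 76.171*I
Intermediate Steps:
√(-3902 - 1900) = √(-5802) = I*√5802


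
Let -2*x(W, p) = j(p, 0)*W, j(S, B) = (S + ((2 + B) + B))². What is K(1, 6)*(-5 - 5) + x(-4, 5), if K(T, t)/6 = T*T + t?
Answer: -322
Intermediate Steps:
K(T, t) = 6*t + 6*T² (K(T, t) = 6*(T*T + t) = 6*(T² + t) = 6*(t + T²) = 6*t + 6*T²)
j(S, B) = (2 + S + 2*B)² (j(S, B) = (S + (2 + 2*B))² = (2 + S + 2*B)²)
x(W, p) = -W*(2 + p)²/2 (x(W, p) = -(2 + p + 2*0)²*W/2 = -(2 + p + 0)²*W/2 = -(2 + p)²*W/2 = -W*(2 + p)²/2)
K(1, 6)*(-5 - 5) + x(-4, 5) = (6*6 + 6*1²)*(-5 - 5) - ½*(-4)*(2 + 5)² = (36 + 6*1)*(-10) - ½*(-4)*7² = (36 + 6)*(-10) - ½*(-4)*49 = 42*(-10) + 98 = -420 + 98 = -322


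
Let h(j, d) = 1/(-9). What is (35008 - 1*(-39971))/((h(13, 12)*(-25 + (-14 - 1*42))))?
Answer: 8331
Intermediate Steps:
h(j, d) = -⅑
(35008 - 1*(-39971))/((h(13, 12)*(-25 + (-14 - 1*42)))) = (35008 - 1*(-39971))/((-(-25 + (-14 - 1*42))/9)) = (35008 + 39971)/((-(-25 + (-14 - 42))/9)) = 74979/((-(-25 - 56)/9)) = 74979/((-⅑*(-81))) = 74979/9 = 74979*(⅑) = 8331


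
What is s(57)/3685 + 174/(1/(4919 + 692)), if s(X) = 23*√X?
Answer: 976314 + 23*√57/3685 ≈ 9.7631e+5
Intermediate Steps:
s(57)/3685 + 174/(1/(4919 + 692)) = (23*√57)/3685 + 174/(1/(4919 + 692)) = (23*√57)*(1/3685) + 174/(1/5611) = 23*√57/3685 + 174/(1/5611) = 23*√57/3685 + 174*5611 = 23*√57/3685 + 976314 = 976314 + 23*√57/3685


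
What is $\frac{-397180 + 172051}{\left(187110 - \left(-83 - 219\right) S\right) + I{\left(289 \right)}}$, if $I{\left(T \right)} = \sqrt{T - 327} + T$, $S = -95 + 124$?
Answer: $- \frac{14720209751}{12825856229} + \frac{75043 i \sqrt{38}}{12825856229} \approx -1.1477 + 3.6067 \cdot 10^{-5} i$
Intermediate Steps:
$S = 29$
$I{\left(T \right)} = T + \sqrt{-327 + T}$ ($I{\left(T \right)} = \sqrt{-327 + T} + T = T + \sqrt{-327 + T}$)
$\frac{-397180 + 172051}{\left(187110 - \left(-83 - 219\right) S\right) + I{\left(289 \right)}} = \frac{-397180 + 172051}{\left(187110 - \left(-83 - 219\right) 29\right) + \left(289 + \sqrt{-327 + 289}\right)} = - \frac{225129}{\left(187110 - \left(-302\right) 29\right) + \left(289 + \sqrt{-38}\right)} = - \frac{225129}{\left(187110 - -8758\right) + \left(289 + i \sqrt{38}\right)} = - \frac{225129}{\left(187110 + 8758\right) + \left(289 + i \sqrt{38}\right)} = - \frac{225129}{195868 + \left(289 + i \sqrt{38}\right)} = - \frac{225129}{196157 + i \sqrt{38}}$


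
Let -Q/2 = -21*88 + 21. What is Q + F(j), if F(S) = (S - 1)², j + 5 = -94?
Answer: 13654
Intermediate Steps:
j = -99 (j = -5 - 94 = -99)
Q = 3654 (Q = -2*(-21*88 + 21) = -2*(-1848 + 21) = -2*(-1827) = 3654)
F(S) = (-1 + S)²
Q + F(j) = 3654 + (-1 - 99)² = 3654 + (-100)² = 3654 + 10000 = 13654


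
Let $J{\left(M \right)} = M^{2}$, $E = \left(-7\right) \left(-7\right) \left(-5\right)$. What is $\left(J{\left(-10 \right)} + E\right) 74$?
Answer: $-10730$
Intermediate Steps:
$E = -245$ ($E = 49 \left(-5\right) = -245$)
$\left(J{\left(-10 \right)} + E\right) 74 = \left(\left(-10\right)^{2} - 245\right) 74 = \left(100 - 245\right) 74 = \left(-145\right) 74 = -10730$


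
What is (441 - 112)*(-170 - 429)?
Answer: -197071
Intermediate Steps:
(441 - 112)*(-170 - 429) = 329*(-599) = -197071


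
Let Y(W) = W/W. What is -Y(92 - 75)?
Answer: -1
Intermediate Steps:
Y(W) = 1
-Y(92 - 75) = -1*1 = -1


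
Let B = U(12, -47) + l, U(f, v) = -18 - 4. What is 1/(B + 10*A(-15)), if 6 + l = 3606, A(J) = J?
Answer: 1/3428 ≈ 0.00029172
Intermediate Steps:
l = 3600 (l = -6 + 3606 = 3600)
U(f, v) = -22
B = 3578 (B = -22 + 3600 = 3578)
1/(B + 10*A(-15)) = 1/(3578 + 10*(-15)) = 1/(3578 - 150) = 1/3428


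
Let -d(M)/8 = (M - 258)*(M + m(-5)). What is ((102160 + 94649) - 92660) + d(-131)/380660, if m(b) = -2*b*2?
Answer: 9911253227/95165 ≈ 1.0415e+5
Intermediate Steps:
m(b) = -4*b
d(M) = -8*(-258 + M)*(20 + M) (d(M) = -8*(M - 258)*(M - 4*(-5)) = -8*(-258 + M)*(M + 20) = -8*(-258 + M)*(20 + M))
((102160 + 94649) - 92660) + d(-131)/380660 = ((102160 + 94649) - 92660) + (41280 - 8*(-131)² + 1904*(-131))/380660 = (196809 - 92660) + (41280 - 8*17161 - 249424)*(1/380660) = 104149 + (41280 - 137288 - 249424)*(1/380660) = 104149 - 345432*1/380660 = 104149 - 86358/95165 = 9911253227/95165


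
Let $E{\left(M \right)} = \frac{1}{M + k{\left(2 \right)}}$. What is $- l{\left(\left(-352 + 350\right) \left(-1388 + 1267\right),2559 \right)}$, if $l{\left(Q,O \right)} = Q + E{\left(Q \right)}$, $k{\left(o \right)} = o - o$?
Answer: $- \frac{58565}{242} \approx -242.0$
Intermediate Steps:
$k{\left(o \right)} = 0$
$E{\left(M \right)} = \frac{1}{M}$ ($E{\left(M \right)} = \frac{1}{M + 0} = \frac{1}{M}$)
$l{\left(Q,O \right)} = Q + \frac{1}{Q}$
$- l{\left(\left(-352 + 350\right) \left(-1388 + 1267\right),2559 \right)} = - (\left(-352 + 350\right) \left(-1388 + 1267\right) + \frac{1}{\left(-352 + 350\right) \left(-1388 + 1267\right)}) = - (\left(-2\right) \left(-121\right) + \frac{1}{\left(-2\right) \left(-121\right)}) = - (242 + \frac{1}{242}) = \left(-1\right) \frac{58565}{242} = - \frac{58565}{242}$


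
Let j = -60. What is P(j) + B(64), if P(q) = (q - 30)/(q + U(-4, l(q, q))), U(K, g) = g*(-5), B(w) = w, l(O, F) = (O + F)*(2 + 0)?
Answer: 2429/38 ≈ 63.921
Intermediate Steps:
l(O, F) = 2*F + 2*O (l(O, F) = (F + O)*2 = 2*F + 2*O)
U(K, g) = -5*g
P(q) = -(-30 + q)/(19*q) (P(q) = (q - 30)/(q - 5*(2*q + 2*q)) = (-30 + q)/(q - 20*q) = (-30 + q)/((-19*q)) = (-30 + q)*(-1/(19*q)) = -(-30 + q)/(19*q))
P(j) + B(64) = (1/19)*(30 - 1*(-60))/(-60) + 64 = (1/19)*(-1/60)*(30 + 60) + 64 = (1/19)*(-1/60)*90 + 64 = -3/38 + 64 = 2429/38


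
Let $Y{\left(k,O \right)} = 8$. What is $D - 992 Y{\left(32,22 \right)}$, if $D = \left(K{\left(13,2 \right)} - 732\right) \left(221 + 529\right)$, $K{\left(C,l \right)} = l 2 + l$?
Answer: $-552436$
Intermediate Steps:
$K{\left(C,l \right)} = 3 l$ ($K{\left(C,l \right)} = 2 l + l = 3 l$)
$D = -544500$ ($D = \left(3 \cdot 2 - 732\right) \left(221 + 529\right) = \left(6 - 732\right) 750 = \left(-726\right) 750 = -544500$)
$D - 992 Y{\left(32,22 \right)} = -544500 - 7936 = -552436$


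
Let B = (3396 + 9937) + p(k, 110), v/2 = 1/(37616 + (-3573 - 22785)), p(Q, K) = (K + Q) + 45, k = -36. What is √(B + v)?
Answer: √426235248361/5629 ≈ 115.98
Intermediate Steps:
p(Q, K) = 45 + K + Q
v = 1/5629 (v = 2/(37616 + (-3573 - 22785)) = 2/(37616 - 26358) = 2/11258 = 2*(1/11258) = 1/5629 ≈ 0.00017765)
B = 13452 (B = (3396 + 9937) + (45 + 110 - 36) = 13333 + 119 = 13452)
√(B + v) = √(13452 + 1/5629) = √(75721309/5629) = √426235248361/5629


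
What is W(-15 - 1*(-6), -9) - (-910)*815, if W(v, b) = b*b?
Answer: 741731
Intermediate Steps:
W(v, b) = b²
W(-15 - 1*(-6), -9) - (-910)*815 = (-9)² - (-910)*815 = 81 - 910*(-815) = 81 + 741650 = 741731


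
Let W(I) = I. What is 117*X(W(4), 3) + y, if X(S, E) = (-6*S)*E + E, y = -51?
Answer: -8124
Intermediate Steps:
X(S, E) = E - 6*E*S (X(S, E) = -6*E*S + E = E - 6*E*S)
117*X(W(4), 3) + y = 117*(3*(1 - 6*4)) - 51 = 117*(3*(1 - 24)) - 51 = 117*(3*(-23)) - 51 = 117*(-69) - 51 = -8073 - 51 = -8124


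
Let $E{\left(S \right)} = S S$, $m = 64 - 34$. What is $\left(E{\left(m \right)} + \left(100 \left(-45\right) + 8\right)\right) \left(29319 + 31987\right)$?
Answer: $-220211152$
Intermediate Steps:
$m = 30$ ($m = 64 - 34 = 30$)
$E{\left(S \right)} = S^{2}$
$\left(E{\left(m \right)} + \left(100 \left(-45\right) + 8\right)\right) \left(29319 + 31987\right) = \left(30^{2} + \left(100 \left(-45\right) + 8\right)\right) \left(29319 + 31987\right) = \left(900 + \left(-4500 + 8\right)\right) 61306 = \left(900 - 4492\right) 61306 = \left(-3592\right) 61306 = -220211152$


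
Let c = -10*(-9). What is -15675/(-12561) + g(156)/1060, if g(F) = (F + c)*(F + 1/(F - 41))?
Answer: 180341447/4815050 ≈ 37.454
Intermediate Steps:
c = 90
g(F) = (90 + F)*(F + 1/(-41 + F)) (g(F) = (F + 90)*(F + 1/(F - 41)) = (90 + F)*(F + 1/(-41 + F)))
-15675/(-12561) + g(156)/1060 = -15675/(-12561) + ((90 + 156³ - 3689*156 + 49*156²)/(-41 + 156))/1060 = -15675*(-1/12561) + ((90 + 3796416 - 575484 + 49*24336)/115)*(1/1060) = 5225/4187 + ((90 + 3796416 - 575484 + 1192464)/115)*(1/1060) = 5225/4187 + ((1/115)*4413486)*(1/1060) = 5225/4187 + (4413486/115)*(1/1060) = 5225/4187 + 2206743/60950 = 180341447/4815050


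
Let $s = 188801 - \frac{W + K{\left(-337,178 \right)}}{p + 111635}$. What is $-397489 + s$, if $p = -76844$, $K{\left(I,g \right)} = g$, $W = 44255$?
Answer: $- \frac{2420169547}{11597} \approx -2.0869 \cdot 10^{5}$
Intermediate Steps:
$s = \frac{2189510386}{11597}$ ($s = 188801 - \frac{44255 + 178}{-76844 + 111635} = 188801 - \frac{44433}{34791} = 188801 - 44433 \cdot \frac{1}{34791} = 188801 - \frac{14811}{11597} = \frac{2189510386}{11597} \approx 1.888 \cdot 10^{5}$)
$-397489 + s = -397489 + \frac{2189510386}{11597} = - \frac{2420169547}{11597}$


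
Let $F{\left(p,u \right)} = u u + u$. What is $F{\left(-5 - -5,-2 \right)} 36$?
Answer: $72$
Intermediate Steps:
$F{\left(p,u \right)} = u + u^{2}$ ($F{\left(p,u \right)} = u^{2} + u = u + u^{2}$)
$F{\left(-5 - -5,-2 \right)} 36 = - 2 \left(1 - 2\right) 36 = \left(-2\right) \left(-1\right) 36 = 2 \cdot 36 = 72$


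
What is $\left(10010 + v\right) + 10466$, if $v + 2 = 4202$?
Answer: $24676$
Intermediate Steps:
$v = 4200$ ($v = -2 + 4202 = 4200$)
$\left(10010 + v\right) + 10466 = \left(10010 + 4200\right) + 10466 = 14210 + 10466 = 24676$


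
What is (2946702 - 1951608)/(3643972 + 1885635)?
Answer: 995094/5529607 ≈ 0.17996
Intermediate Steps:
(2946702 - 1951608)/(3643972 + 1885635) = 995094/5529607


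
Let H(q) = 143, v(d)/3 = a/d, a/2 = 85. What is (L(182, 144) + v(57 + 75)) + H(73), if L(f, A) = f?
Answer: 7235/22 ≈ 328.86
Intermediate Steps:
a = 170 (a = 2*85 = 170)
v(d) = 510/d (v(d) = 3*(170/d) = 510/d)
(L(182, 144) + v(57 + 75)) + H(73) = (182 + 510/(57 + 75)) + 143 = (182 + 510/132) + 143 = (182 + 510*(1/132)) + 143 = (182 + 85/22) + 143 = 4089/22 + 143 = 7235/22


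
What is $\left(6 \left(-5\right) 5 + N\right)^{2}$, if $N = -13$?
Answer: $26569$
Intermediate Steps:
$\left(6 \left(-5\right) 5 + N\right)^{2} = \left(6 \left(-5\right) 5 - 13\right)^{2} = \left(\left(-30\right) 5 - 13\right)^{2} = \left(-150 - 13\right)^{2} = \left(-163\right)^{2} = 26569$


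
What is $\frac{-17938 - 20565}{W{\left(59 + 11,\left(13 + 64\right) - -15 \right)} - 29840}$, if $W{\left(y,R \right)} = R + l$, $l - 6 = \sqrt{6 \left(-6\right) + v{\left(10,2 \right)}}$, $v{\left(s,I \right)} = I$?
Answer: $\frac{572578113}{442293299} + \frac{38503 i \sqrt{34}}{884586598} \approx 1.2946 + 0.0002538 i$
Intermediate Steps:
$l = 6 + i \sqrt{34}$ ($l = 6 + \sqrt{6 \left(-6\right) + 2} = 6 + \sqrt{-36 + 2} = 6 + \sqrt{-34} = 6 + i \sqrt{34} \approx 6.0 + 5.831 i$)
$W{\left(y,R \right)} = 6 + R + i \sqrt{34}$ ($W{\left(y,R \right)} = R + \left(6 + i \sqrt{34}\right) = 6 + R + i \sqrt{34}$)
$\frac{-17938 - 20565}{W{\left(59 + 11,\left(13 + 64\right) - -15 \right)} - 29840} = \frac{-17938 - 20565}{\left(6 + \left(\left(13 + 64\right) - -15\right) + i \sqrt{34}\right) - 29840} = - \frac{38503}{\left(6 + \left(77 + \left(-21 + 36\right)\right) + i \sqrt{34}\right) - 29840} = - \frac{38503}{\left(6 + \left(77 + 15\right) + i \sqrt{34}\right) - 29840} = - \frac{38503}{\left(6 + 92 + i \sqrt{34}\right) - 29840} = - \frac{38503}{\left(98 + i \sqrt{34}\right) - 29840} = - \frac{38503}{-29742 + i \sqrt{34}}$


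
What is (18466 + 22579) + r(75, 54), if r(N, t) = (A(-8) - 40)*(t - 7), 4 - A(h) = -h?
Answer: 38977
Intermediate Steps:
A(h) = 4 + h (A(h) = 4 - (-1)*h = 4 + h)
r(N, t) = 308 - 44*t (r(N, t) = ((4 - 8) - 40)*(t - 7) = (-4 - 40)*(-7 + t) = -44*(-7 + t) = 308 - 44*t)
(18466 + 22579) + r(75, 54) = (18466 + 22579) + (308 - 44*54) = 41045 + (308 - 2376) = 41045 - 2068 = 38977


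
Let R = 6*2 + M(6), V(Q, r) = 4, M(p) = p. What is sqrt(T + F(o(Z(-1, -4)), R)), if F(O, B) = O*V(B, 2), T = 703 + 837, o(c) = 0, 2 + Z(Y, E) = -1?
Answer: 2*sqrt(385) ≈ 39.243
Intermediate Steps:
Z(Y, E) = -3 (Z(Y, E) = -2 - 1 = -3)
R = 18 (R = 6*2 + 6 = 12 + 6 = 18)
T = 1540
F(O, B) = 4*O (F(O, B) = O*4 = 4*O)
sqrt(T + F(o(Z(-1, -4)), R)) = sqrt(1540 + 4*0) = sqrt(1540 + 0) = sqrt(1540) = 2*sqrt(385)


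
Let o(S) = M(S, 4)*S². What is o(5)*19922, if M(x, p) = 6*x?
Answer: 14941500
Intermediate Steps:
o(S) = 6*S³ (o(S) = (6*S)*S² = 6*S³)
o(5)*19922 = (6*5³)*19922 = (6*125)*19922 = 750*19922 = 14941500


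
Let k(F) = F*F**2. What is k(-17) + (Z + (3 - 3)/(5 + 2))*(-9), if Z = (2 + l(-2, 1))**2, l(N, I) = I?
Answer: -4994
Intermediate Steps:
Z = 9 (Z = (2 + 1)**2 = 3**2 = 9)
k(F) = F**3
k(-17) + (Z + (3 - 3)/(5 + 2))*(-9) = (-17)**3 + (9 + (3 - 3)/(5 + 2))*(-9) = -4913 + (9 + 0/7)*(-9) = -4913 + (9 + 0*(1/7))*(-9) = -4913 + (9 + 0)*(-9) = -4913 + 9*(-9) = -4913 - 81 = -4994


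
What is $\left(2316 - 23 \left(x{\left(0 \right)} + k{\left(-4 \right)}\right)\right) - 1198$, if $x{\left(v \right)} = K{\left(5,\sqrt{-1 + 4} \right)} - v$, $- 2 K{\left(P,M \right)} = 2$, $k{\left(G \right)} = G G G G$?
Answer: $-4747$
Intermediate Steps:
$k{\left(G \right)} = G^{4}$ ($k{\left(G \right)} = G^{2} G^{2} = G^{4}$)
$K{\left(P,M \right)} = -1$ ($K{\left(P,M \right)} = \left(- \frac{1}{2}\right) 2 = -1$)
$x{\left(v \right)} = -1 - v$
$\left(2316 - 23 \left(x{\left(0 \right)} + k{\left(-4 \right)}\right)\right) - 1198 = \left(2316 - 23 \left(\left(-1 - 0\right) + \left(-4\right)^{4}\right)\right) - 1198 = \left(2316 - 23 \left(\left(-1 + 0\right) + 256\right)\right) - 1198 = \left(2316 - 23 \left(-1 + 256\right)\right) - 1198 = \left(2316 - 5865\right) - 1198 = -3549 - 1198 = -4747$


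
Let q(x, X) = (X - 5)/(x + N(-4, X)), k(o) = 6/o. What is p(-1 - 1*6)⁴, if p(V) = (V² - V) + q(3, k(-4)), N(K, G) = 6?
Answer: 980149500625/104976 ≈ 9.3369e+6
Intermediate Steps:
q(x, X) = (-5 + X)/(6 + x) (q(x, X) = (X - 5)/(x + 6) = (-5 + X)/(6 + x))
p(V) = -13/18 + V² - V (p(V) = (V² - V) + (-5 + 6/(-4))/(6 + 3) = (V² - V) + (-5 + 6*(-¼))/9 = (V² - V) + (-5 - 3/2)/9 = (V² - V) + (⅑)*(-13/2) = (V² - V) - 13/18 = -13/18 + V² - V)
p(-1 - 1*6)⁴ = (-13/18 + (-1 - 1*6)² - (-1 - 1*6))⁴ = (-13/18 + (-1 - 6)² - (-1 - 6))⁴ = (-13/18 + (-7)² - 1*(-7))⁴ = (-13/18 + 49 + 7)⁴ = (995/18)⁴ = 980149500625/104976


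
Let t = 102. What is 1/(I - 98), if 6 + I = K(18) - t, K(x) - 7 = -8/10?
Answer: -5/999 ≈ -0.0050050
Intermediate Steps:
K(x) = 31/5 (K(x) = 7 - 8/10 = 7 - 8*⅒ = 7 - ⅘ = 31/5)
I = -509/5 (I = -6 + (31/5 - 1*102) = -6 + (31/5 - 102) = -6 - 479/5 = -509/5 ≈ -101.80)
1/(I - 98) = 1/(-509/5 - 98) = 1/(-999/5) = -5/999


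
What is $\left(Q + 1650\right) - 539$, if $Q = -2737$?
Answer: $-1626$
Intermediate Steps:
$\left(Q + 1650\right) - 539 = \left(-2737 + 1650\right) - 539 = -1087 - 539 = -1626$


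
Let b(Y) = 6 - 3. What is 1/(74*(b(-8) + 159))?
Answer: 1/11988 ≈ 8.3417e-5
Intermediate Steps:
b(Y) = 3
1/(74*(b(-8) + 159)) = 1/(74*(3 + 159)) = 1/(74*162) = 1/11988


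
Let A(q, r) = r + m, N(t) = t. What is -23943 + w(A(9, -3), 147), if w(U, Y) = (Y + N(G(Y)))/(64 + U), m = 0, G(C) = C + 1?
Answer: -1460228/61 ≈ -23938.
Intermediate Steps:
G(C) = 1 + C
A(q, r) = r (A(q, r) = r + 0 = r)
w(U, Y) = (1 + 2*Y)/(64 + U) (w(U, Y) = (Y + (1 + Y))/(64 + U) = (1 + 2*Y)/(64 + U))
-23943 + w(A(9, -3), 147) = -23943 + (1 + 2*147)/(64 - 3) = -23943 + (1 + 294)/61 = -23943 + (1/61)*295 = -23943 + 295/61 = -1460228/61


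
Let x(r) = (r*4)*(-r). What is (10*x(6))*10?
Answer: -14400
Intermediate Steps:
x(r) = -4*r² (x(r) = (4*r)*(-r) = -4*r²)
(10*x(6))*10 = (10*(-4*6²))*10 = (10*(-4*36))*10 = (10*(-144))*10 = -1440*10 = -14400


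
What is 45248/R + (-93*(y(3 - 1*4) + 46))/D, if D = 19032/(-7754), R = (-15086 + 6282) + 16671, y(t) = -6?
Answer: 9490992954/6238531 ≈ 1521.4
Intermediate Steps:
R = 7867 (R = -8804 + 16671 = 7867)
D = -9516/3877 (D = 19032*(-1/7754) = -9516/3877 ≈ -2.4545)
45248/R + (-93*(y(3 - 1*4) + 46))/D = 45248/7867 + (-93*(-6 + 46))/(-9516/3877) = 45248*(1/7867) - 93*40*(-3877/9516) = 45248/7867 - 3720*(-3877/9516) = 45248/7867 + 1201870/793 = 9490992954/6238531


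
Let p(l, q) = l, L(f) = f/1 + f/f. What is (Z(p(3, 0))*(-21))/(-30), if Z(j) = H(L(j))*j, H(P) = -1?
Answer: -21/10 ≈ -2.1000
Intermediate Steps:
L(f) = 1 + f (L(f) = f*1 + 1 = f + 1 = 1 + f)
Z(j) = -j
(Z(p(3, 0))*(-21))/(-30) = (-1*3*(-21))/(-30) = -3*(-21)*(-1/30) = 63*(-1/30) = -21/10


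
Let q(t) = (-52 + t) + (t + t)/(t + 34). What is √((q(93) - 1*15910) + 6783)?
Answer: 2*I*√36631118/127 ≈ 95.313*I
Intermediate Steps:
q(t) = -52 + t + 2*t/(34 + t) (q(t) = (-52 + t) + (2*t)/(34 + t) = (-52 + t) + 2*t/(34 + t) = -52 + t + 2*t/(34 + t))
√((q(93) - 1*15910) + 6783) = √(((-1768 + 93² - 16*93)/(34 + 93) - 1*15910) + 6783) = √(((-1768 + 8649 - 1488)/127 - 15910) + 6783) = √(((1/127)*5393 - 15910) + 6783) = √((5393/127 - 15910) + 6783) = √(-2015177/127 + 6783) = √(-1153736/127) = 2*I*√36631118/127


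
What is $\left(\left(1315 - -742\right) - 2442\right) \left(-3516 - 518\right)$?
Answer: $1553090$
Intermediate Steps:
$\left(\left(1315 - -742\right) - 2442\right) \left(-3516 - 518\right) = \left(\left(1315 + 742\right) - 2442\right) \left(-4034\right) = \left(2057 - 2442\right) \left(-4034\right) = \left(-385\right) \left(-4034\right) = 1553090$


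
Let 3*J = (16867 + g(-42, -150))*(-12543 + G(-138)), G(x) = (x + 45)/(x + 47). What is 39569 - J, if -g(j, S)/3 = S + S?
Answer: 6762878259/91 ≈ 7.4317e+7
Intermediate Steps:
G(x) = (45 + x)/(47 + x)
g(j, S) = -6*S (g(j, S) = -3*(S + S) = -6*S)
J = -6759277480/91 (J = ((16867 - 6*(-150))*(-12543 + (45 - 138)/(47 - 138)))/3 = ((16867 + 900)*(-12543 - 93/(-91)))/3 = (17767*(-12543 - 1/91*(-93)))/3 = (17767*(-12543 + 93/91))/3 = (17767*(-1141320/91))/3 = (1/3)*(-20277832440/91) = -6759277480/91 ≈ -7.4278e+7)
39569 - J = 39569 - 1*(-6759277480/91) = 39569 + 6759277480/91 = 6762878259/91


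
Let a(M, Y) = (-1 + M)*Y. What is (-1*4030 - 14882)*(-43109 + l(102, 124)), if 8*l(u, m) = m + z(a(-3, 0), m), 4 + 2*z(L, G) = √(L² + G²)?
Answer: 814842432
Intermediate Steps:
a(M, Y) = Y*(-1 + M)
z(L, G) = -2 + √(G² + L²)/2 (z(L, G) = -2 + √(L² + G²)/2 = -2 + √(G² + L²)/2)
l(u, m) = -¼ + m/8 + √(m²)/16 (l(u, m) = (m + (-2 + √(m² + (0*(-1 - 3))²)/2))/8 = (m + (-2 + √(m² + (0*(-4))²)/2))/8 = (m + (-2 + √(m² + 0²)/2))/8 = (m + (-2 + √(m² + 0)/2))/8 = (m + (-2 + √(m²)/2))/8 = (-2 + m + √(m²)/2)/8 = -¼ + m/8 + √(m²)/16)
(-1*4030 - 14882)*(-43109 + l(102, 124)) = (-1*4030 - 14882)*(-43109 + (-¼ + (⅛)*124 + √(124²)/16)) = (-4030 - 14882)*(-43109 + (-¼ + 31/2 + √15376/16)) = -18912*(-43109 + (-¼ + 31/2 + (1/16)*124)) = -18912*(-43109 + (-¼ + 31/2 + 31/4)) = -18912*(-43109 + 23) = -18912*(-43086) = 814842432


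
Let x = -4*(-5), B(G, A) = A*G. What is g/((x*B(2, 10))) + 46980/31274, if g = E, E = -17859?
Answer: -269865183/6254800 ≈ -43.145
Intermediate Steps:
x = 20
g = -17859
g/((x*B(2, 10))) + 46980/31274 = -17859/(20*(10*2)) + 46980/31274 = -17859/(20*20) + 46980*(1/31274) = -17859/400 + 23490/15637 = -269865183/6254800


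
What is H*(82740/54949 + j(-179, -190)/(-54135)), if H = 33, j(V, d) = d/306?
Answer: 1507686608681/30341573973 ≈ 49.690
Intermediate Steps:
j(V, d) = d/306 (j(V, d) = d*(1/306) = d/306)
H*(82740/54949 + j(-179, -190)/(-54135)) = 33*(82740/54949 + ((1/306)*(-190))/(-54135)) = 33*(82740*(1/54949) - 95/153*(-1/54135)) = 33*(82740/54949 + 19/1656531) = 33*(137062418971/91024721919) = 1507686608681/30341573973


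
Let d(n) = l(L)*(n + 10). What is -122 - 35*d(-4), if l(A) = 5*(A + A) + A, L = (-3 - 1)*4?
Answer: 36838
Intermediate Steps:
L = -16 (L = -4*4 = -16)
l(A) = 11*A (l(A) = 5*(2*A) + A = 10*A + A = 11*A)
d(n) = -1760 - 176*n (d(n) = (11*(-16))*(n + 10) = -176*(10 + n) = -1760 - 176*n)
-122 - 35*d(-4) = -122 - 35*(-1760 - 176*(-4)) = -122 - 35*(-1760 + 704) = -122 - 35*(-1056) = -122 + 36960 = 36838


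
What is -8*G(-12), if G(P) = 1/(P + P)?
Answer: ⅓ ≈ 0.33333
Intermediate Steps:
G(P) = 1/(2*P)
-8*G(-12) = -4/(-12) = -4*(-1)/12 = -8*(-1/24) = ⅓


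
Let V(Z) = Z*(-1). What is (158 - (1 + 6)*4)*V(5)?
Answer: -650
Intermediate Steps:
V(Z) = -Z
(158 - (1 + 6)*4)*V(5) = (158 - (1 + 6)*4)*(-1*5) = (158 - 7*4)*(-5) = (158 - 1*28)*(-5) = (158 - 28)*(-5) = 130*(-5) = -650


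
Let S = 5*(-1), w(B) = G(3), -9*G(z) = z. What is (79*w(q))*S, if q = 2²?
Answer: 395/3 ≈ 131.67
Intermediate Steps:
G(z) = -z/9
q = 4
w(B) = -⅓ (w(B) = -⅑*3 = -⅓)
S = -5
(79*w(q))*S = (79*(-⅓))*(-5) = -79/3*(-5) = 395/3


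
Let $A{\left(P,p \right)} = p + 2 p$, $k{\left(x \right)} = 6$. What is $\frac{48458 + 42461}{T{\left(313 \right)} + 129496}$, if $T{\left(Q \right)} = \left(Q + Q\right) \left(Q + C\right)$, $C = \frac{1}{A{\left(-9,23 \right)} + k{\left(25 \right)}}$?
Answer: $\frac{6818925}{24408176} \approx 0.27937$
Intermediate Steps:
$A{\left(P,p \right)} = 3 p$
$C = \frac{1}{75}$ ($C = \frac{1}{3 \cdot 23 + 6} = \frac{1}{69 + 6} = \frac{1}{75} \approx 0.013333$)
$T{\left(Q \right)} = 2 Q \left(\frac{1}{75} + Q\right)$ ($T{\left(Q \right)} = \left(Q + Q\right) \left(Q + \frac{1}{75}\right) = 2 Q \left(\frac{1}{75} + Q\right)$)
$\frac{48458 + 42461}{T{\left(313 \right)} + 129496} = \frac{48458 + 42461}{\frac{2}{75} \cdot 313 \left(1 + 75 \cdot 313\right) + 129496} = \frac{90919}{\frac{2}{75} \cdot 313 \left(1 + 23475\right) + 129496} = \frac{90919}{\frac{2}{75} \cdot 313 \cdot 23476 + 129496} = \frac{90919}{\frac{14695976}{75} + 129496} = \frac{90919}{\frac{24408176}{75}} = 90919 \cdot \frac{75}{24408176} = \frac{6818925}{24408176}$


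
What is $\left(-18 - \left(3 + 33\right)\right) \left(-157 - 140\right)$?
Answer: $16038$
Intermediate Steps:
$\left(-18 - \left(3 + 33\right)\right) \left(-157 - 140\right) = \left(-18 - 36\right) \left(-297\right) = \left(-54\right) \left(-297\right) = 16038$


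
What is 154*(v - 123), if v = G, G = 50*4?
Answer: 11858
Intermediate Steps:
G = 200
v = 200
154*(v - 123) = 154*(200 - 123) = 154*77 = 11858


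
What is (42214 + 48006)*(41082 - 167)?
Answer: 3691351300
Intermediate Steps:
(42214 + 48006)*(41082 - 167) = 90220*40915 = 3691351300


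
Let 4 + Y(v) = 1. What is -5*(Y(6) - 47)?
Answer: 250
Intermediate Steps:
Y(v) = -3 (Y(v) = -4 + 1 = -3)
-5*(Y(6) - 47) = -5*(-3 - 47) = -5*(-50) = 250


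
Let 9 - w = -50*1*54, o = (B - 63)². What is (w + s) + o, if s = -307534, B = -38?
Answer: -294624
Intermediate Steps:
o = 10201 (o = (-38 - 63)² = (-101)² = 10201)
w = 2709 (w = 9 - (-50*1)*54 = 9 - (-50)*54 = 9 - 1*(-2700) = 9 + 2700 = 2709)
(w + s) + o = (2709 - 307534) + 10201 = -304825 + 10201 = -294624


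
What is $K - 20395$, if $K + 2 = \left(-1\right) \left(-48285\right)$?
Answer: $27888$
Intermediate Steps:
$K = 48283$ ($K = -2 - -48285 = -2 + 48285 = 48283$)
$K - 20395 = 48283 - 20395 = 27888$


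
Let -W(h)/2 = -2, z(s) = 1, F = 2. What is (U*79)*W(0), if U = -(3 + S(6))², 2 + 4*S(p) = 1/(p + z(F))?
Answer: -398239/196 ≈ -2031.8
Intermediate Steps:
W(h) = 4 (W(h) = -2*(-2) = 4)
S(p) = -½ + 1/(4*(1 + p)) (S(p) = -½ + 1/(4*(p + 1)) = -½ + 1/(4*(1 + p)))
U = -5041/784 (U = -(3 + (-1 - 2*6)/(4*(1 + 6)))² = -(3 + (¼)*(-1 - 12)/7)² = -(3 + (¼)*(⅐)*(-13))² = -(3 - 13/28)² = -(71/28)² = -1*5041/784 = -5041/784 ≈ -6.4298)
(U*79)*W(0) = -5041/784*79*4 = -398239/784*4 = -398239/196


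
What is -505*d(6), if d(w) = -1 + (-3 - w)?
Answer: 5050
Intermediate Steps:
d(w) = -4 - w
-505*d(6) = -505*(-4 - 1*6) = -505*(-4 - 6) = -505*(-10) = 5050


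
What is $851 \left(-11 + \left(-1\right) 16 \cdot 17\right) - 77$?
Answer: $-240910$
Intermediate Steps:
$851 \left(-11 + \left(-1\right) 16 \cdot 17\right) - 77 = 851 \left(-11 - 272\right) - 77 = 851 \left(-283\right) - 77 = -240833 - 77 = -240910$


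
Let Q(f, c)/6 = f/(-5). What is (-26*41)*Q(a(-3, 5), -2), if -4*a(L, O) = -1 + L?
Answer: 6396/5 ≈ 1279.2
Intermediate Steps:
a(L, O) = 1/4 - L/4 (a(L, O) = -(-1 + L)/4 = 1/4 - L/4)
Q(f, c) = -6*f/5 (Q(f, c) = 6*(f/(-5)) = 6*(f*(-1/5)) = 6*(-f/5) = -6*f/5)
(-26*41)*Q(a(-3, 5), -2) = (-26*41)*(-6*(1/4 - 1/4*(-3))/5) = -(-6396)*(1/4 + 3/4)/5 = -(-6396)/5 = -1066*(-6/5) = 6396/5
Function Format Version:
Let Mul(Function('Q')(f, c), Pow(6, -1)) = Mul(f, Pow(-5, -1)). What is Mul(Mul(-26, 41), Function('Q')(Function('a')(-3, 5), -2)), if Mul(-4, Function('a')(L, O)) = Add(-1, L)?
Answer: Rational(6396, 5) ≈ 1279.2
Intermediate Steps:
Function('a')(L, O) = Add(Rational(1, 4), Mul(Rational(-1, 4), L)) (Function('a')(L, O) = Mul(Rational(-1, 4), Add(-1, L)) = Add(Rational(1, 4), Mul(Rational(-1, 4), L)))
Function('Q')(f, c) = Mul(Rational(-6, 5), f) (Function('Q')(f, c) = Mul(6, Mul(f, Pow(-5, -1))) = Mul(6, Mul(f, Rational(-1, 5))) = Mul(6, Mul(Rational(-1, 5), f)) = Mul(Rational(-6, 5), f))
Mul(Mul(-26, 41), Function('Q')(Function('a')(-3, 5), -2)) = Mul(Mul(-26, 41), Mul(Rational(-6, 5), Add(Rational(1, 4), Mul(Rational(-1, 4), -3)))) = Mul(-1066, Mul(Rational(-6, 5), Add(Rational(1, 4), Rational(3, 4)))) = Mul(-1066, Mul(Rational(-6, 5), 1)) = Mul(-1066, Rational(-6, 5)) = Rational(6396, 5)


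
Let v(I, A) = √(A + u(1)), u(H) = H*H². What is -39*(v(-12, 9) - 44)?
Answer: 1716 - 39*√10 ≈ 1592.7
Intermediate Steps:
u(H) = H³
v(I, A) = √(1 + A) (v(I, A) = √(A + 1³) = √(A + 1) = √(1 + A))
-39*(v(-12, 9) - 44) = -39*(√(1 + 9) - 44) = -39*(√10 - 44) = -39*(-44 + √10) = 1716 - 39*√10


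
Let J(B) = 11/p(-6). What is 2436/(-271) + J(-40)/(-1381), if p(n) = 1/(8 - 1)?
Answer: -3384983/374251 ≈ -9.0447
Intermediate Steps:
p(n) = 1/7
J(B) = 77 (J(B) = 11/(1/7) = 11*7 = 77)
2436/(-271) + J(-40)/(-1381) = 2436/(-271) + 77/(-1381) = 2436*(-1/271) + 77*(-1/1381) = -2436/271 - 77/1381 = -3384983/374251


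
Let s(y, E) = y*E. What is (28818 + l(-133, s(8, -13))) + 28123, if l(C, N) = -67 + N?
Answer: 56770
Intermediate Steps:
s(y, E) = E*y
(28818 + l(-133, s(8, -13))) + 28123 = (28818 + (-67 - 13*8)) + 28123 = (28818 + (-67 - 104)) + 28123 = (28818 - 171) + 28123 = 28647 + 28123 = 56770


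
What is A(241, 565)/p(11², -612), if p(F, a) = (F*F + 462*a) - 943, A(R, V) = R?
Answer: -241/269046 ≈ -0.00089576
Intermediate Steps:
p(F, a) = -943 + F² + 462*a (p(F, a) = (F² + 462*a) - 943 = -943 + F² + 462*a)
A(241, 565)/p(11², -612) = 241/(-943 + (11²)² + 462*(-612)) = 241/(-943 + 121² - 282744) = 241/(-943 + 14641 - 282744) = 241/(-269046) = 241*(-1/269046) = -241/269046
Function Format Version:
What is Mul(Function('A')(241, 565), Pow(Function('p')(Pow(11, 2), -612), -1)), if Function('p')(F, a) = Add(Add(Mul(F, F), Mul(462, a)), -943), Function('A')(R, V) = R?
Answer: Rational(-241, 269046) ≈ -0.00089576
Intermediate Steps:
Function('p')(F, a) = Add(-943, Pow(F, 2), Mul(462, a)) (Function('p')(F, a) = Add(Add(Pow(F, 2), Mul(462, a)), -943) = Add(-943, Pow(F, 2), Mul(462, a)))
Mul(Function('A')(241, 565), Pow(Function('p')(Pow(11, 2), -612), -1)) = Mul(241, Pow(Add(-943, Pow(Pow(11, 2), 2), Mul(462, -612)), -1)) = Mul(241, Pow(Add(-943, Pow(121, 2), -282744), -1)) = Mul(241, Pow(Add(-943, 14641, -282744), -1)) = Mul(241, Pow(-269046, -1)) = Mul(241, Rational(-1, 269046)) = Rational(-241, 269046)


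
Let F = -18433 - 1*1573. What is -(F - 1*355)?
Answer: 20361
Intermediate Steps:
F = -20006 (F = -18433 - 1573 = -20006)
-(F - 1*355) = -(-20006 - 1*355) = -(-20006 - 355) = -1*(-20361) = 20361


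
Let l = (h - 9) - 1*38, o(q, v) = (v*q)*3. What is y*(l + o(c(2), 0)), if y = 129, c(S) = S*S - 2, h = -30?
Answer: -9933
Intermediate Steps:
c(S) = -2 + S² (c(S) = S² - 2 = -2 + S²)
o(q, v) = 3*q*v (o(q, v) = (q*v)*3 = 3*q*v)
l = -77 (l = (-30 - 9) - 1*38 = -39 - 38 = -77)
y*(l + o(c(2), 0)) = 129*(-77 + 3*(-2 + 2²)*0) = 129*(-77 + 3*(-2 + 4)*0) = 129*(-77 + 3*2*0) = 129*(-77 + 0) = 129*(-77) = -9933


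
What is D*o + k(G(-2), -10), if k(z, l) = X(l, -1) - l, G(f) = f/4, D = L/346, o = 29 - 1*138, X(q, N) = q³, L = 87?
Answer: -352023/346 ≈ -1017.4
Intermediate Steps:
o = -109 (o = 29 - 138 = -109)
D = 87/346 ≈ 0.25145
G(f) = f/4 (G(f) = f*(¼) = f/4)
k(z, l) = l³ - l
D*o + k(G(-2), -10) = (87/346)*(-109) + ((-10)³ - 1*(-10)) = -9483/346 + (-1000 + 10) = -9483/346 - 990 = -352023/346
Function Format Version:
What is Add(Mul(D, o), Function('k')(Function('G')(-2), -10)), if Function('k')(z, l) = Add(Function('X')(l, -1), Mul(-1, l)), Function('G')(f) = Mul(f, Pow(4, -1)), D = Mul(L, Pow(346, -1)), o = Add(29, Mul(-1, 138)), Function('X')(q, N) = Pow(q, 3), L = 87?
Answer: Rational(-352023, 346) ≈ -1017.4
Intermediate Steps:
o = -109 (o = Add(29, -138) = -109)
D = Rational(87, 346) (D = Mul(87, Pow(346, -1)) = Mul(87, Rational(1, 346)) = Rational(87, 346) ≈ 0.25145)
Function('G')(f) = Mul(Rational(1, 4), f) (Function('G')(f) = Mul(f, Rational(1, 4)) = Mul(Rational(1, 4), f))
Function('k')(z, l) = Add(Pow(l, 3), Mul(-1, l))
Add(Mul(D, o), Function('k')(Function('G')(-2), -10)) = Add(Mul(Rational(87, 346), -109), Add(Pow(-10, 3), Mul(-1, -10))) = Add(Rational(-9483, 346), Add(-1000, 10)) = Add(Rational(-9483, 346), -990) = Rational(-352023, 346)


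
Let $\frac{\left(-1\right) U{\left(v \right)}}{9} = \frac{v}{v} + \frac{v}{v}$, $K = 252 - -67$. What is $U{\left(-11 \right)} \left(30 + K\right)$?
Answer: $-6282$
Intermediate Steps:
$K = 319$ ($K = 252 + 67 = 319$)
$U{\left(v \right)} = -18$ ($U{\left(v \right)} = - 9 \left(\frac{v}{v} + \frac{v}{v}\right) = - 9 \left(1 + 1\right) = \left(-9\right) 2 = -18$)
$U{\left(-11 \right)} \left(30 + K\right) = - 18 \left(30 + 319\right) = \left(-18\right) 349 = -6282$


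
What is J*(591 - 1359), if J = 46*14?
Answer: -494592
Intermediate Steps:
J = 644
J*(591 - 1359) = 644*(591 - 1359) = 644*(-768) = -494592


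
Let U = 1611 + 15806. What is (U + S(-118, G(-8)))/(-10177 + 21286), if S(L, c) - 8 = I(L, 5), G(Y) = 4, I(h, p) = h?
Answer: 5769/3703 ≈ 1.5579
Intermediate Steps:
S(L, c) = 8 + L
U = 17417
(U + S(-118, G(-8)))/(-10177 + 21286) = (17417 + (8 - 118))/(-10177 + 21286) = (17417 - 110)/11109 = 17307*(1/11109) = 5769/3703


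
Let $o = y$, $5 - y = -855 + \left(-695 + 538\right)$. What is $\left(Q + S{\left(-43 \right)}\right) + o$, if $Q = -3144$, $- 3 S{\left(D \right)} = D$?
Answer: $- \frac{6338}{3} \approx -2112.7$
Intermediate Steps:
$S{\left(D \right)} = - \frac{D}{3}$
$y = 1017$ ($y = 5 - \left(-855 + \left(-695 + 538\right)\right) = 5 - \left(-855 - 157\right) = 5 - -1012 = 5 + 1012 = 1017$)
$o = 1017$
$\left(Q + S{\left(-43 \right)}\right) + o = \left(-3144 - - \frac{43}{3}\right) + 1017 = \left(-3144 + \frac{43}{3}\right) + 1017 = - \frac{9389}{3} + 1017 = - \frac{6338}{3}$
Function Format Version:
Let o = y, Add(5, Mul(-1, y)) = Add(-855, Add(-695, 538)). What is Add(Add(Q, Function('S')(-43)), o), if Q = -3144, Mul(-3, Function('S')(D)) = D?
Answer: Rational(-6338, 3) ≈ -2112.7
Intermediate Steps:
Function('S')(D) = Mul(Rational(-1, 3), D)
y = 1017 (y = Add(5, Mul(-1, Add(-855, Add(-695, 538)))) = Add(5, Mul(-1, Add(-855, -157))) = Add(5, Mul(-1, -1012)) = Add(5, 1012) = 1017)
o = 1017
Add(Add(Q, Function('S')(-43)), o) = Add(Add(-3144, Mul(Rational(-1, 3), -43)), 1017) = Add(Add(-3144, Rational(43, 3)), 1017) = Add(Rational(-9389, 3), 1017) = Rational(-6338, 3)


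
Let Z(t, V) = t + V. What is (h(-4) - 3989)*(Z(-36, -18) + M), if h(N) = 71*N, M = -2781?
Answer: 12113955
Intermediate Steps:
Z(t, V) = V + t
(h(-4) - 3989)*(Z(-36, -18) + M) = (71*(-4) - 3989)*((-18 - 36) - 2781) = (-284 - 3989)*(-54 - 2781) = -4273*(-2835) = 12113955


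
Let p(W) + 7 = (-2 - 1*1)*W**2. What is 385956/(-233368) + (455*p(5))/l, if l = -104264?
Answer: -1970897269/1520742572 ≈ -1.2960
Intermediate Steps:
p(W) = -7 - 3*W**2 (p(W) = -7 + (-2 - 1*1)*W**2 = -7 + (-2 - 1)*W**2 = -7 - 3*W**2)
385956/(-233368) + (455*p(5))/l = 385956/(-233368) + (455*(-7 - 3*5**2))/(-104264) = 385956*(-1/233368) + (455*(-7 - 3*25))*(-1/104264) = -96489/58342 + (455*(-7 - 75))*(-1/104264) = -96489/58342 + (455*(-82))*(-1/104264) = -96489/58342 - 37310*(-1/104264) = -96489/58342 + 18655/52132 = -1970897269/1520742572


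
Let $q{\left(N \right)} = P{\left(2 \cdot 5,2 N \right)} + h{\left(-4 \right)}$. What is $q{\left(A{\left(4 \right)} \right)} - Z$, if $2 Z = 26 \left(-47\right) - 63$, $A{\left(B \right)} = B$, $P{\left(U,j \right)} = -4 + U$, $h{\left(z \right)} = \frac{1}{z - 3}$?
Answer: $\frac{9077}{14} \approx 648.36$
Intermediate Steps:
$h{\left(z \right)} = \frac{1}{-3 + z}$
$Z = - \frac{1285}{2}$ ($Z = \frac{26 \left(-47\right) - 63}{2} = \frac{-1222 - 63}{2} = \frac{1}{2} \left(-1285\right) = - \frac{1285}{2} \approx -642.5$)
$q{\left(N \right)} = \frac{41}{7}$ ($q{\left(N \right)} = \left(-4 + 2 \cdot 5\right) + \frac{1}{-3 - 4} = \left(-4 + 10\right) + \frac{1}{-7} = 6 - \frac{1}{7} = \frac{41}{7}$)
$q{\left(A{\left(4 \right)} \right)} - Z = \frac{41}{7} - - \frac{1285}{2} = \frac{41}{7} + \frac{1285}{2} = \frac{9077}{14}$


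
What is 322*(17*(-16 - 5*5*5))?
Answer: -771834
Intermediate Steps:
322*(17*(-16 - 5*5*5)) = 322*(17*(-16 - 25*5)) = 322*(17*(-16 - 125)) = 322*(17*(-141)) = 322*(-2397) = -771834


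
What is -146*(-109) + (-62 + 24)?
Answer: 15876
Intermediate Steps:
-146*(-109) + (-62 + 24) = 15914 - 38 = 15876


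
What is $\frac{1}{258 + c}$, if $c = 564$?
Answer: $\frac{1}{822} \approx 0.0012165$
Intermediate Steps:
$\frac{1}{258 + c} = \frac{1}{258 + 564} = \frac{1}{822}$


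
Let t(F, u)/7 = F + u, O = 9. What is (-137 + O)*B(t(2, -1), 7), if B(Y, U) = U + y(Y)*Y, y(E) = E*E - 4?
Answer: -41216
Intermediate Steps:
y(E) = -4 + E**2 (y(E) = E**2 - 4 = -4 + E**2)
t(F, u) = 7*F + 7*u (t(F, u) = 7*(F + u) = 7*F + 7*u)
B(Y, U) = U + Y*(-4 + Y**2) (B(Y, U) = U + (-4 + Y**2)*Y = U + Y*(-4 + Y**2))
(-137 + O)*B(t(2, -1), 7) = (-137 + 9)*(7 + (7*2 + 7*(-1))*(-4 + (7*2 + 7*(-1))**2)) = -128*(7 + (14 - 7)*(-4 + (14 - 7)**2)) = -128*(7 + 7*(-4 + 7**2)) = -128*(7 + 7*(-4 + 49)) = -128*(7 + 7*45) = -128*(7 + 315) = -128*322 = -41216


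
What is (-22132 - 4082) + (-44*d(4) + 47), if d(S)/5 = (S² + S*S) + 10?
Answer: -35407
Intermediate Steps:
d(S) = 50 + 10*S² (d(S) = 5*((S² + S*S) + 10) = 5*((S² + S²) + 10) = 5*(2*S² + 10) = 5*(10 + 2*S²) = 50 + 10*S²)
(-22132 - 4082) + (-44*d(4) + 47) = (-22132 - 4082) + (-44*(50 + 10*4²) + 47) = -26214 + (-44*(50 + 10*16) + 47) = -26214 + (-44*(50 + 160) + 47) = -26214 + (-44*210 + 47) = -26214 + (-9240 + 47) = -26214 - 9193 = -35407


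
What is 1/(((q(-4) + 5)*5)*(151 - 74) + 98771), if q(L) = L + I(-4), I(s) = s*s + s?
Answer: 1/103776 ≈ 9.6361e-6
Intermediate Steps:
I(s) = s + s² (I(s) = s² + s = s + s²)
q(L) = 12 + L (q(L) = L - 4*(1 - 4) = L - 4*(-3) = L + 12 = 12 + L)
1/(((q(-4) + 5)*5)*(151 - 74) + 98771) = 1/((((12 - 4) + 5)*5)*(151 - 74) + 98771) = 1/(((8 + 5)*5)*77 + 98771) = 1/((13*5)*77 + 98771) = 1/(65*77 + 98771) = 1/(5005 + 98771) = 1/103776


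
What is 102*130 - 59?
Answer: 13201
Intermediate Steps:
102*130 - 59 = 13260 - 59 = 13201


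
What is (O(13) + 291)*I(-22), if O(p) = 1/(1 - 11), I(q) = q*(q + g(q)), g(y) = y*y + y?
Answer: -2815912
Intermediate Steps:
g(y) = y + y² (g(y) = y² + y = y + y²)
I(q) = q*(q + q*(1 + q))
O(p) = -⅒ (O(p) = 1/(-10) = -⅒)
(O(13) + 291)*I(-22) = (-⅒ + 291)*((-22)²*(2 - 22)) = 2909*(484*(-20))/10 = (2909/10)*(-9680) = -2815912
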